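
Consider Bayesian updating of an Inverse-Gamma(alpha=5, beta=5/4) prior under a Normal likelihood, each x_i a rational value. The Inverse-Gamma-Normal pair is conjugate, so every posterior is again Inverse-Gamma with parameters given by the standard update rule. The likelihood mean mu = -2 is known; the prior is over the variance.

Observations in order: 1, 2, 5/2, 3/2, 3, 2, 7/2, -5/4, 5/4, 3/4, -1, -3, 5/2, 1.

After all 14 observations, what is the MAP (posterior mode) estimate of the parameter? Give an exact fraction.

obs 1: x=1 → posterior Inverse-Gamma(11/2, 23/4)
obs 2: x=2 → posterior Inverse-Gamma(6, 55/4)
obs 3: x=5/2 → posterior Inverse-Gamma(13/2, 191/8)
obs 4: x=3/2 → posterior Inverse-Gamma(7, 30)
obs 5: x=3 → posterior Inverse-Gamma(15/2, 85/2)
obs 6: x=2 → posterior Inverse-Gamma(8, 101/2)
obs 7: x=7/2 → posterior Inverse-Gamma(17/2, 525/8)
obs 8: x=-5/4 → posterior Inverse-Gamma(9, 2109/32)
obs 9: x=5/4 → posterior Inverse-Gamma(19/2, 1139/16)
obs 10: x=3/4 → posterior Inverse-Gamma(10, 2399/32)
obs 11: x=-1 → posterior Inverse-Gamma(21/2, 2415/32)
obs 12: x=-3 → posterior Inverse-Gamma(11, 2431/32)
obs 13: x=5/2 → posterior Inverse-Gamma(23/2, 2755/32)
obs 14: x=1 → posterior Inverse-Gamma(12, 2899/32)

223/32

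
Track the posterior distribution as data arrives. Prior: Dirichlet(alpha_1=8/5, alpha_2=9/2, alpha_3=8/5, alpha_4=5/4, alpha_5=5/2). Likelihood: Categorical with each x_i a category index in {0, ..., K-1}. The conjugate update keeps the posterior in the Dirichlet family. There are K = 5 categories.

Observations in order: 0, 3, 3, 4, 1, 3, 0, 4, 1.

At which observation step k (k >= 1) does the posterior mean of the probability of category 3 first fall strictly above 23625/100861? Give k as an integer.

obs 1: x=0 → posterior Dirichlet(13/5, 9/2, 8/5, 5/4, 5/2)
obs 2: x=3 → posterior Dirichlet(13/5, 9/2, 8/5, 9/4, 5/2)
obs 3: x=3 → posterior Dirichlet(13/5, 9/2, 8/5, 13/4, 5/2)
obs 4: x=4 → posterior Dirichlet(13/5, 9/2, 8/5, 13/4, 7/2)
obs 5: x=1 → posterior Dirichlet(13/5, 11/2, 8/5, 13/4, 7/2)
obs 6: x=3 → posterior Dirichlet(13/5, 11/2, 8/5, 17/4, 7/2)
obs 7: x=0 → posterior Dirichlet(18/5, 11/2, 8/5, 17/4, 7/2)
obs 8: x=4 → posterior Dirichlet(18/5, 11/2, 8/5, 17/4, 9/2)
obs 9: x=1 → posterior Dirichlet(18/5, 13/2, 8/5, 17/4, 9/2)

k = 6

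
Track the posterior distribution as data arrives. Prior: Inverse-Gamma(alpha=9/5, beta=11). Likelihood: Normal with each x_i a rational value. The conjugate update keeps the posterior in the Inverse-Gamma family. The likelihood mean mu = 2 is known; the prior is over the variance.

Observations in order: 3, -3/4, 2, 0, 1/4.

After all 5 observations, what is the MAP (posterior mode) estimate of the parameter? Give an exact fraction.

obs 1: x=3 → posterior Inverse-Gamma(23/10, 23/2)
obs 2: x=-3/4 → posterior Inverse-Gamma(14/5, 489/32)
obs 3: x=2 → posterior Inverse-Gamma(33/10, 489/32)
obs 4: x=0 → posterior Inverse-Gamma(19/5, 553/32)
obs 5: x=1/4 → posterior Inverse-Gamma(43/10, 301/16)

1505/424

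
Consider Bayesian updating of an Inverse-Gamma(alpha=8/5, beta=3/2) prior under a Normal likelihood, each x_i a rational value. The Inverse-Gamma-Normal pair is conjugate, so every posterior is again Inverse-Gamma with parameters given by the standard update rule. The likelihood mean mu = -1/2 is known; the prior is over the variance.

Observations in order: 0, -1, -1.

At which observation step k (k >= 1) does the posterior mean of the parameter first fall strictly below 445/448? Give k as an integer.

obs 1: x=0 → posterior Inverse-Gamma(21/10, 13/8)
obs 2: x=-1 → posterior Inverse-Gamma(13/5, 7/4)
obs 3: x=-1 → posterior Inverse-Gamma(31/10, 15/8)

k = 3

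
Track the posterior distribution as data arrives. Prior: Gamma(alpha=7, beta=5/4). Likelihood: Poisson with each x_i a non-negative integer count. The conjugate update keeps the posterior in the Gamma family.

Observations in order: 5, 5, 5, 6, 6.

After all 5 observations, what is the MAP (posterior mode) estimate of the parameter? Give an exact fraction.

132/25

obs 1: x=5 → posterior Gamma(12, 9/4)
obs 2: x=5 → posterior Gamma(17, 13/4)
obs 3: x=5 → posterior Gamma(22, 17/4)
obs 4: x=6 → posterior Gamma(28, 21/4)
obs 5: x=6 → posterior Gamma(34, 25/4)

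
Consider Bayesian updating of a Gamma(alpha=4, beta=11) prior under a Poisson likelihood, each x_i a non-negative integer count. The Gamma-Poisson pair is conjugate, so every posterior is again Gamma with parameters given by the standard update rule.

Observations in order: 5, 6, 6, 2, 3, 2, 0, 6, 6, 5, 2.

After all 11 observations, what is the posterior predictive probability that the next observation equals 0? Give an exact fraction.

1241269255460416380356841121196536052244530475222258540020236288/10027860709531471276608129612323653414238264145365258534666014247

obs 1: x=5 → posterior Gamma(9, 12)
obs 2: x=6 → posterior Gamma(15, 13)
obs 3: x=6 → posterior Gamma(21, 14)
obs 4: x=2 → posterior Gamma(23, 15)
obs 5: x=3 → posterior Gamma(26, 16)
obs 6: x=2 → posterior Gamma(28, 17)
obs 7: x=0 → posterior Gamma(28, 18)
obs 8: x=6 → posterior Gamma(34, 19)
obs 9: x=6 → posterior Gamma(40, 20)
obs 10: x=5 → posterior Gamma(45, 21)
obs 11: x=2 → posterior Gamma(47, 22)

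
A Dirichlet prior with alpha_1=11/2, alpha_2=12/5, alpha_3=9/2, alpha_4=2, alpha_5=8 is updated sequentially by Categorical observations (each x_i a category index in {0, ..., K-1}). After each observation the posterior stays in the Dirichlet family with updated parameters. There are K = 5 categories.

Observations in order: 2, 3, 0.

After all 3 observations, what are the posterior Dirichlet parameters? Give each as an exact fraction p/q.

obs 1: x=2 → posterior Dirichlet(11/2, 12/5, 11/2, 2, 8)
obs 2: x=3 → posterior Dirichlet(11/2, 12/5, 11/2, 3, 8)
obs 3: x=0 → posterior Dirichlet(13/2, 12/5, 11/2, 3, 8)

alpha_1=13/2, alpha_2=12/5, alpha_3=11/2, alpha_4=3, alpha_5=8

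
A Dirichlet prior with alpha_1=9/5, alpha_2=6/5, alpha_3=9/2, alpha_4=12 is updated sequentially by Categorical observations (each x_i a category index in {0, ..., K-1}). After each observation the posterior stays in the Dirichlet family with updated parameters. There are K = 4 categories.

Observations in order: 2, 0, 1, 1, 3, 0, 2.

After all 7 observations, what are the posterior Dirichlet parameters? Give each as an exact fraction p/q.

obs 1: x=2 → posterior Dirichlet(9/5, 6/5, 11/2, 12)
obs 2: x=0 → posterior Dirichlet(14/5, 6/5, 11/2, 12)
obs 3: x=1 → posterior Dirichlet(14/5, 11/5, 11/2, 12)
obs 4: x=1 → posterior Dirichlet(14/5, 16/5, 11/2, 12)
obs 5: x=3 → posterior Dirichlet(14/5, 16/5, 11/2, 13)
obs 6: x=0 → posterior Dirichlet(19/5, 16/5, 11/2, 13)
obs 7: x=2 → posterior Dirichlet(19/5, 16/5, 13/2, 13)

alpha_1=19/5, alpha_2=16/5, alpha_3=13/2, alpha_4=13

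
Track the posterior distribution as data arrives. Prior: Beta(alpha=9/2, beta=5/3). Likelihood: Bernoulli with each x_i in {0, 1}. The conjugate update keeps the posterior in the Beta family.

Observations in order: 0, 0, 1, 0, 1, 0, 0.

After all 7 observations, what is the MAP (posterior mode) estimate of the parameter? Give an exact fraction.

obs 1: x=0 → posterior Beta(9/2, 8/3)
obs 2: x=0 → posterior Beta(9/2, 11/3)
obs 3: x=1 → posterior Beta(11/2, 11/3)
obs 4: x=0 → posterior Beta(11/2, 14/3)
obs 5: x=1 → posterior Beta(13/2, 14/3)
obs 6: x=0 → posterior Beta(13/2, 17/3)
obs 7: x=0 → posterior Beta(13/2, 20/3)

33/67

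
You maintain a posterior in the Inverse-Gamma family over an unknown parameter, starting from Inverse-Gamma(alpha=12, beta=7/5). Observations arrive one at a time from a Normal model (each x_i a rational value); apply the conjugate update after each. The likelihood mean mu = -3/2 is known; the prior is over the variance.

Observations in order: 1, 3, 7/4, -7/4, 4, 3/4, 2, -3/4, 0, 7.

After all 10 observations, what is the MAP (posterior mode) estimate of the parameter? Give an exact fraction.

3251/720

obs 1: x=1 → posterior Inverse-Gamma(25/2, 181/40)
obs 2: x=3 → posterior Inverse-Gamma(13, 293/20)
obs 3: x=7/4 → posterior Inverse-Gamma(27/2, 3189/160)
obs 4: x=-7/4 → posterior Inverse-Gamma(14, 1597/80)
obs 5: x=4 → posterior Inverse-Gamma(29/2, 2807/80)
obs 6: x=3/4 → posterior Inverse-Gamma(15, 6019/160)
obs 7: x=2 → posterior Inverse-Gamma(31/2, 6999/160)
obs 8: x=-3/4 → posterior Inverse-Gamma(16, 1761/40)
obs 9: x=0 → posterior Inverse-Gamma(33/2, 903/20)
obs 10: x=7 → posterior Inverse-Gamma(17, 3251/40)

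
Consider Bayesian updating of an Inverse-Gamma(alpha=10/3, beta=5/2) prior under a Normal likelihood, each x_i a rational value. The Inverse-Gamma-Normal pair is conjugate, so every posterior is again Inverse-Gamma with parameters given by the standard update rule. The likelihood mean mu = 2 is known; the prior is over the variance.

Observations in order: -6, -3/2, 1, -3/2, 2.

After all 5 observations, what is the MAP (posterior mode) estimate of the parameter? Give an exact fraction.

567/82

obs 1: x=-6 → posterior Inverse-Gamma(23/6, 69/2)
obs 2: x=-3/2 → posterior Inverse-Gamma(13/3, 325/8)
obs 3: x=1 → posterior Inverse-Gamma(29/6, 329/8)
obs 4: x=-3/2 → posterior Inverse-Gamma(16/3, 189/4)
obs 5: x=2 → posterior Inverse-Gamma(35/6, 189/4)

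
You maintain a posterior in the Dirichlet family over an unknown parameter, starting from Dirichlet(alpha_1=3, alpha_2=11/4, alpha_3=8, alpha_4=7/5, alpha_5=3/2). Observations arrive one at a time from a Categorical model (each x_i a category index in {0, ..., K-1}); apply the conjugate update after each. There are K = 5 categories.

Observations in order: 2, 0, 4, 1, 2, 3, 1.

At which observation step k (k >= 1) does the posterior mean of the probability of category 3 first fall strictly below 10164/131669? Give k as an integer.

k = 2

obs 1: x=2 → posterior Dirichlet(3, 11/4, 9, 7/5, 3/2)
obs 2: x=0 → posterior Dirichlet(4, 11/4, 9, 7/5, 3/2)
obs 3: x=4 → posterior Dirichlet(4, 11/4, 9, 7/5, 5/2)
obs 4: x=1 → posterior Dirichlet(4, 15/4, 9, 7/5, 5/2)
obs 5: x=2 → posterior Dirichlet(4, 15/4, 10, 7/5, 5/2)
obs 6: x=3 → posterior Dirichlet(4, 15/4, 10, 12/5, 5/2)
obs 7: x=1 → posterior Dirichlet(4, 19/4, 10, 12/5, 5/2)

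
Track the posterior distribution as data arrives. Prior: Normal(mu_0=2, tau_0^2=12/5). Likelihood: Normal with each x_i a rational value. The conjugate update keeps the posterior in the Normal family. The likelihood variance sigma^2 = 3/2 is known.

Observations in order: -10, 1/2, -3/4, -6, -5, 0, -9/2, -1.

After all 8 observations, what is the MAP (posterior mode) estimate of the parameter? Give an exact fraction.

-68/23

obs 1: x=-10 → posterior Normal(-70/13, 12/13)
obs 2: x=1/2 → posterior Normal(-22/7, 4/7)
obs 3: x=-3/4 → posterior Normal(-72/29, 12/29)
obs 4: x=-6 → posterior Normal(-120/37, 12/37)
obs 5: x=-5 → posterior Normal(-32/9, 4/15)
obs 6: x=0 → posterior Normal(-160/53, 12/53)
obs 7: x=-9/2 → posterior Normal(-196/61, 12/61)
obs 8: x=-1 → posterior Normal(-68/23, 4/23)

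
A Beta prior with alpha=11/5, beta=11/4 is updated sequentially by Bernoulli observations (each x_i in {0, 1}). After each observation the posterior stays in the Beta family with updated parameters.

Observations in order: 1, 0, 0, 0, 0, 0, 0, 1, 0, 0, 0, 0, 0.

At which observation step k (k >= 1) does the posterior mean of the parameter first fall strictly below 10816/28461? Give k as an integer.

obs 1: x=1 → posterior Beta(16/5, 11/4)
obs 2: x=0 → posterior Beta(16/5, 15/4)
obs 3: x=0 → posterior Beta(16/5, 19/4)
obs 4: x=0 → posterior Beta(16/5, 23/4)
obs 5: x=0 → posterior Beta(16/5, 27/4)
obs 6: x=0 → posterior Beta(16/5, 31/4)
obs 7: x=0 → posterior Beta(16/5, 35/4)
obs 8: x=1 → posterior Beta(21/5, 35/4)
obs 9: x=0 → posterior Beta(21/5, 39/4)
obs 10: x=0 → posterior Beta(21/5, 43/4)
obs 11: x=0 → posterior Beta(21/5, 47/4)
obs 12: x=0 → posterior Beta(21/5, 51/4)
obs 13: x=0 → posterior Beta(21/5, 55/4)

k = 4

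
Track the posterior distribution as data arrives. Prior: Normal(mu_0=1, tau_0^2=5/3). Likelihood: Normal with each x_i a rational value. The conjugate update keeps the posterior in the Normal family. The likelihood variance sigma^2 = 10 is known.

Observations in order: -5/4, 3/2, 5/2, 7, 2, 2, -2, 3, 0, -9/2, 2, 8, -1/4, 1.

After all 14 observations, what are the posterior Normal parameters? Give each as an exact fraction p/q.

mu_0=27/20, tau_0^2=1/2

obs 1: x=-5/4 → posterior Normal(19/28, 10/7)
obs 2: x=3/2 → posterior Normal(25/32, 5/4)
obs 3: x=5/2 → posterior Normal(35/36, 10/9)
obs 4: x=7 → posterior Normal(63/40, 1)
obs 5: x=2 → posterior Normal(71/44, 10/11)
obs 6: x=2 → posterior Normal(79/48, 5/6)
obs 7: x=-2 → posterior Normal(71/52, 10/13)
obs 8: x=3 → posterior Normal(83/56, 5/7)
obs 9: x=0 → posterior Normal(83/60, 2/3)
obs 10: x=-9/2 → posterior Normal(65/64, 5/8)
obs 11: x=2 → posterior Normal(73/68, 10/17)
obs 12: x=8 → posterior Normal(35/24, 5/9)
obs 13: x=-1/4 → posterior Normal(26/19, 10/19)
obs 14: x=1 → posterior Normal(27/20, 1/2)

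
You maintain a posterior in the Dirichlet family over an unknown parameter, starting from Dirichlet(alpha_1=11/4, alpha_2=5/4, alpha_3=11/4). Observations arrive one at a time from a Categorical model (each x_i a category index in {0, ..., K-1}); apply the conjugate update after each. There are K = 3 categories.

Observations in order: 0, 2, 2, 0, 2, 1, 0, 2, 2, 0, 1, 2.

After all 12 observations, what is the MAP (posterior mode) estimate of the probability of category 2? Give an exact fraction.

obs 1: x=0 → posterior Dirichlet(15/4, 5/4, 11/4)
obs 2: x=2 → posterior Dirichlet(15/4, 5/4, 15/4)
obs 3: x=2 → posterior Dirichlet(15/4, 5/4, 19/4)
obs 4: x=0 → posterior Dirichlet(19/4, 5/4, 19/4)
obs 5: x=2 → posterior Dirichlet(19/4, 5/4, 23/4)
obs 6: x=1 → posterior Dirichlet(19/4, 9/4, 23/4)
obs 7: x=0 → posterior Dirichlet(23/4, 9/4, 23/4)
obs 8: x=2 → posterior Dirichlet(23/4, 9/4, 27/4)
obs 9: x=2 → posterior Dirichlet(23/4, 9/4, 31/4)
obs 10: x=0 → posterior Dirichlet(27/4, 9/4, 31/4)
obs 11: x=1 → posterior Dirichlet(27/4, 13/4, 31/4)
obs 12: x=2 → posterior Dirichlet(27/4, 13/4, 35/4)

31/63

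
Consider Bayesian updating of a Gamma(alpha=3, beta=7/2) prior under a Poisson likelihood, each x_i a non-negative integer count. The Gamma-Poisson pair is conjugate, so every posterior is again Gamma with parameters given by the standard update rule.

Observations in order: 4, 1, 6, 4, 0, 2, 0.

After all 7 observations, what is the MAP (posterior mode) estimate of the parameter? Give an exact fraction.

38/21

obs 1: x=4 → posterior Gamma(7, 9/2)
obs 2: x=1 → posterior Gamma(8, 11/2)
obs 3: x=6 → posterior Gamma(14, 13/2)
obs 4: x=4 → posterior Gamma(18, 15/2)
obs 5: x=0 → posterior Gamma(18, 17/2)
obs 6: x=2 → posterior Gamma(20, 19/2)
obs 7: x=0 → posterior Gamma(20, 21/2)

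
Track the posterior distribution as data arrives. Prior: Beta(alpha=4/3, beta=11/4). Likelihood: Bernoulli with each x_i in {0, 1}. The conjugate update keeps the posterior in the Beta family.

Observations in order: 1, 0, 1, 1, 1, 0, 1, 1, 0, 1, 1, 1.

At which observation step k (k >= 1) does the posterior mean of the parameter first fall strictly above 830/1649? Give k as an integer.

obs 1: x=1 → posterior Beta(7/3, 11/4)
obs 2: x=0 → posterior Beta(7/3, 15/4)
obs 3: x=1 → posterior Beta(10/3, 15/4)
obs 4: x=1 → posterior Beta(13/3, 15/4)
obs 5: x=1 → posterior Beta(16/3, 15/4)
obs 6: x=0 → posterior Beta(16/3, 19/4)
obs 7: x=1 → posterior Beta(19/3, 19/4)
obs 8: x=1 → posterior Beta(22/3, 19/4)
obs 9: x=0 → posterior Beta(22/3, 23/4)
obs 10: x=1 → posterior Beta(25/3, 23/4)
obs 11: x=1 → posterior Beta(28/3, 23/4)
obs 12: x=1 → posterior Beta(31/3, 23/4)

k = 4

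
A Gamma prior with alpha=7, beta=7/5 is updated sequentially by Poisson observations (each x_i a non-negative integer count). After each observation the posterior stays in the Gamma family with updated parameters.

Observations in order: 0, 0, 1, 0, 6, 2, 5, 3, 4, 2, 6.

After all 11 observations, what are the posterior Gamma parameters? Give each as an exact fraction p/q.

obs 1: x=0 → posterior Gamma(7, 12/5)
obs 2: x=0 → posterior Gamma(7, 17/5)
obs 3: x=1 → posterior Gamma(8, 22/5)
obs 4: x=0 → posterior Gamma(8, 27/5)
obs 5: x=6 → posterior Gamma(14, 32/5)
obs 6: x=2 → posterior Gamma(16, 37/5)
obs 7: x=5 → posterior Gamma(21, 42/5)
obs 8: x=3 → posterior Gamma(24, 47/5)
obs 9: x=4 → posterior Gamma(28, 52/5)
obs 10: x=2 → posterior Gamma(30, 57/5)
obs 11: x=6 → posterior Gamma(36, 62/5)

alpha=36, beta=62/5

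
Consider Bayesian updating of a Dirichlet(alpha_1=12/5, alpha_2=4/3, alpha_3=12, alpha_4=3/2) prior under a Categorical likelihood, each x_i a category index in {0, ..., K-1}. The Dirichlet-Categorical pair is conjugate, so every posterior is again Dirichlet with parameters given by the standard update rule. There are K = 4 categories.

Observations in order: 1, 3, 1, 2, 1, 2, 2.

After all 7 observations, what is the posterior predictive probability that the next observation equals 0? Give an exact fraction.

obs 1: x=1 → posterior Dirichlet(12/5, 7/3, 12, 3/2)
obs 2: x=3 → posterior Dirichlet(12/5, 7/3, 12, 5/2)
obs 3: x=1 → posterior Dirichlet(12/5, 10/3, 12, 5/2)
obs 4: x=2 → posterior Dirichlet(12/5, 10/3, 13, 5/2)
obs 5: x=1 → posterior Dirichlet(12/5, 13/3, 13, 5/2)
obs 6: x=2 → posterior Dirichlet(12/5, 13/3, 14, 5/2)
obs 7: x=2 → posterior Dirichlet(12/5, 13/3, 15, 5/2)

72/727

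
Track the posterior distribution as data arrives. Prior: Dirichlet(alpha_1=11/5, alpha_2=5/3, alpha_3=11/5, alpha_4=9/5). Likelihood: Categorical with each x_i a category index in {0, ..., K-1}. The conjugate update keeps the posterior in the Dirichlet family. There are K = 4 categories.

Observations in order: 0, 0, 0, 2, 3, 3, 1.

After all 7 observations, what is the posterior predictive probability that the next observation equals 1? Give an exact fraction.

obs 1: x=0 → posterior Dirichlet(16/5, 5/3, 11/5, 9/5)
obs 2: x=0 → posterior Dirichlet(21/5, 5/3, 11/5, 9/5)
obs 3: x=0 → posterior Dirichlet(26/5, 5/3, 11/5, 9/5)
obs 4: x=2 → posterior Dirichlet(26/5, 5/3, 16/5, 9/5)
obs 5: x=3 → posterior Dirichlet(26/5, 5/3, 16/5, 14/5)
obs 6: x=3 → posterior Dirichlet(26/5, 5/3, 16/5, 19/5)
obs 7: x=1 → posterior Dirichlet(26/5, 8/3, 16/5, 19/5)

40/223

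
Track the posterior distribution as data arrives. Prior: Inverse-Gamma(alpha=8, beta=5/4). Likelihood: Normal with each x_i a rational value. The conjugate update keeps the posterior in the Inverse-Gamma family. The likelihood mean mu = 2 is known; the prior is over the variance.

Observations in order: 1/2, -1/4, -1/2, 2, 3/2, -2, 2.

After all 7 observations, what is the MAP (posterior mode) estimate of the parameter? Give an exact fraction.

517/400

obs 1: x=1/2 → posterior Inverse-Gamma(17/2, 19/8)
obs 2: x=-1/4 → posterior Inverse-Gamma(9, 157/32)
obs 3: x=-1/2 → posterior Inverse-Gamma(19/2, 257/32)
obs 4: x=2 → posterior Inverse-Gamma(10, 257/32)
obs 5: x=3/2 → posterior Inverse-Gamma(21/2, 261/32)
obs 6: x=-2 → posterior Inverse-Gamma(11, 517/32)
obs 7: x=2 → posterior Inverse-Gamma(23/2, 517/32)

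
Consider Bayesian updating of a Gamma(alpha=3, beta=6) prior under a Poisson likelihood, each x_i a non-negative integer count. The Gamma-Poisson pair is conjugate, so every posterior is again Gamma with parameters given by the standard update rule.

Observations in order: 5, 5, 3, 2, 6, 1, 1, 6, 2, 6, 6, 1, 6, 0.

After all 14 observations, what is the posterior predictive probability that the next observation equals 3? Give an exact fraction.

2625598582756999168000000000000000000000000000000000000000000000000000000/12303764095711845461562557650171367495305185481888540480689412539367108569

obs 1: x=5 → posterior Gamma(8, 7)
obs 2: x=5 → posterior Gamma(13, 8)
obs 3: x=3 → posterior Gamma(16, 9)
obs 4: x=2 → posterior Gamma(18, 10)
obs 5: x=6 → posterior Gamma(24, 11)
obs 6: x=1 → posterior Gamma(25, 12)
obs 7: x=1 → posterior Gamma(26, 13)
obs 8: x=6 → posterior Gamma(32, 14)
obs 9: x=2 → posterior Gamma(34, 15)
obs 10: x=6 → posterior Gamma(40, 16)
obs 11: x=6 → posterior Gamma(46, 17)
obs 12: x=1 → posterior Gamma(47, 18)
obs 13: x=6 → posterior Gamma(53, 19)
obs 14: x=0 → posterior Gamma(53, 20)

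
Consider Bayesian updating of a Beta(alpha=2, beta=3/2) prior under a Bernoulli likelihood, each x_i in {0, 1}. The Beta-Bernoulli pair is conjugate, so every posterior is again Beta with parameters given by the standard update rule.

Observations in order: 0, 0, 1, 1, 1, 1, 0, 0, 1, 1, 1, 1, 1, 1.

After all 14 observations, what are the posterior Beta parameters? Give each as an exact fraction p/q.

obs 1: x=0 → posterior Beta(2, 5/2)
obs 2: x=0 → posterior Beta(2, 7/2)
obs 3: x=1 → posterior Beta(3, 7/2)
obs 4: x=1 → posterior Beta(4, 7/2)
obs 5: x=1 → posterior Beta(5, 7/2)
obs 6: x=1 → posterior Beta(6, 7/2)
obs 7: x=0 → posterior Beta(6, 9/2)
obs 8: x=0 → posterior Beta(6, 11/2)
obs 9: x=1 → posterior Beta(7, 11/2)
obs 10: x=1 → posterior Beta(8, 11/2)
obs 11: x=1 → posterior Beta(9, 11/2)
obs 12: x=1 → posterior Beta(10, 11/2)
obs 13: x=1 → posterior Beta(11, 11/2)
obs 14: x=1 → posterior Beta(12, 11/2)

alpha=12, beta=11/2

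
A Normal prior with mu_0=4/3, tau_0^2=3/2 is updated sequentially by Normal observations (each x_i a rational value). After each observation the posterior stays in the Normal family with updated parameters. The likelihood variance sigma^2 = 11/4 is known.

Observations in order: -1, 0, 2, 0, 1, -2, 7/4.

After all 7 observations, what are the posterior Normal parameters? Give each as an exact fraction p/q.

mu_0=151/318, tau_0^2=33/106

obs 1: x=-1 → posterior Normal(26/51, 33/34)
obs 2: x=0 → posterior Normal(26/69, 33/46)
obs 3: x=2 → posterior Normal(62/87, 33/58)
obs 4: x=0 → posterior Normal(62/105, 33/70)
obs 5: x=1 → posterior Normal(80/123, 33/82)
obs 6: x=-2 → posterior Normal(44/141, 33/94)
obs 7: x=7/4 → posterior Normal(151/318, 33/106)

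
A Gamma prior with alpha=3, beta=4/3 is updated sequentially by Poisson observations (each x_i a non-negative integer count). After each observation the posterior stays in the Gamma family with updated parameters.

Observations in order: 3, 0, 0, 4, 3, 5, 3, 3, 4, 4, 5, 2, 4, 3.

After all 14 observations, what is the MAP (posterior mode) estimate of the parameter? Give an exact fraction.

obs 1: x=3 → posterior Gamma(6, 7/3)
obs 2: x=0 → posterior Gamma(6, 10/3)
obs 3: x=0 → posterior Gamma(6, 13/3)
obs 4: x=4 → posterior Gamma(10, 16/3)
obs 5: x=3 → posterior Gamma(13, 19/3)
obs 6: x=5 → posterior Gamma(18, 22/3)
obs 7: x=3 → posterior Gamma(21, 25/3)
obs 8: x=3 → posterior Gamma(24, 28/3)
obs 9: x=4 → posterior Gamma(28, 31/3)
obs 10: x=4 → posterior Gamma(32, 34/3)
obs 11: x=5 → posterior Gamma(37, 37/3)
obs 12: x=2 → posterior Gamma(39, 40/3)
obs 13: x=4 → posterior Gamma(43, 43/3)
obs 14: x=3 → posterior Gamma(46, 46/3)

135/46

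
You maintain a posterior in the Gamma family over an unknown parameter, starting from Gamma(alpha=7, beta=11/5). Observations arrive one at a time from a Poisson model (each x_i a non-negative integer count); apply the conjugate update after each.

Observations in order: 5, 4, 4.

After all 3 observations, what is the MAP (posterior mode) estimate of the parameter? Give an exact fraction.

obs 1: x=5 → posterior Gamma(12, 16/5)
obs 2: x=4 → posterior Gamma(16, 21/5)
obs 3: x=4 → posterior Gamma(20, 26/5)

95/26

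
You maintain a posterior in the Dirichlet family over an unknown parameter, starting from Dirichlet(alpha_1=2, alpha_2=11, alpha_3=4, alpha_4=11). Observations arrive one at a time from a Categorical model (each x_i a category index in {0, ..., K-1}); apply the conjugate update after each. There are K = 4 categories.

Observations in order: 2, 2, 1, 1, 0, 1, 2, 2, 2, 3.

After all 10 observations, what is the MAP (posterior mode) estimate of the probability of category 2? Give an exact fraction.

4/17

obs 1: x=2 → posterior Dirichlet(2, 11, 5, 11)
obs 2: x=2 → posterior Dirichlet(2, 11, 6, 11)
obs 3: x=1 → posterior Dirichlet(2, 12, 6, 11)
obs 4: x=1 → posterior Dirichlet(2, 13, 6, 11)
obs 5: x=0 → posterior Dirichlet(3, 13, 6, 11)
obs 6: x=1 → posterior Dirichlet(3, 14, 6, 11)
obs 7: x=2 → posterior Dirichlet(3, 14, 7, 11)
obs 8: x=2 → posterior Dirichlet(3, 14, 8, 11)
obs 9: x=2 → posterior Dirichlet(3, 14, 9, 11)
obs 10: x=3 → posterior Dirichlet(3, 14, 9, 12)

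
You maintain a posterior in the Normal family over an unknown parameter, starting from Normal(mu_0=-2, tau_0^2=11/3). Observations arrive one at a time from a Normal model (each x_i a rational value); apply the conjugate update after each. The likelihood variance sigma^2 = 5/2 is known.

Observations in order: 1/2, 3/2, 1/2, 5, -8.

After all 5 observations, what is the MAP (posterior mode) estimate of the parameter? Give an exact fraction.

-41/125

obs 1: x=1/2 → posterior Normal(-19/37, 55/37)
obs 2: x=3/2 → posterior Normal(14/59, 55/59)
obs 3: x=1/2 → posterior Normal(25/81, 55/81)
obs 4: x=5 → posterior Normal(135/103, 55/103)
obs 5: x=-8 → posterior Normal(-41/125, 11/25)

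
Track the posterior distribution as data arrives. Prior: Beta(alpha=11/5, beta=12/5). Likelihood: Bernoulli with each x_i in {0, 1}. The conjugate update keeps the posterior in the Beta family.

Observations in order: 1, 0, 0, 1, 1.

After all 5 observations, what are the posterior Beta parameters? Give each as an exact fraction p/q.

alpha=26/5, beta=22/5

obs 1: x=1 → posterior Beta(16/5, 12/5)
obs 2: x=0 → posterior Beta(16/5, 17/5)
obs 3: x=0 → posterior Beta(16/5, 22/5)
obs 4: x=1 → posterior Beta(21/5, 22/5)
obs 5: x=1 → posterior Beta(26/5, 22/5)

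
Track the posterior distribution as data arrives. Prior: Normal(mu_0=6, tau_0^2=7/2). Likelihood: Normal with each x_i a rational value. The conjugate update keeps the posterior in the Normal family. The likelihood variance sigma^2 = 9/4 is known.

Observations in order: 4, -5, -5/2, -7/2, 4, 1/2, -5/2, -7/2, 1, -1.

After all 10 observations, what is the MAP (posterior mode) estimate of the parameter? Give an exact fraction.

obs 1: x=4 → posterior Normal(110/23, 63/46)
obs 2: x=-5 → posterior Normal(40/37, 63/74)
obs 3: x=-5/2 → posterior Normal(5/51, 21/34)
obs 4: x=-7/2 → posterior Normal(-44/65, 63/130)
obs 5: x=4 → posterior Normal(12/79, 63/158)
obs 6: x=1/2 → posterior Normal(19/93, 21/62)
obs 7: x=-5/2 → posterior Normal(-16/107, 63/214)
obs 8: x=-7/2 → posterior Normal(-65/121, 63/242)
obs 9: x=1 → posterior Normal(-17/45, 7/30)
obs 10: x=-1 → posterior Normal(-65/149, 63/298)

-65/149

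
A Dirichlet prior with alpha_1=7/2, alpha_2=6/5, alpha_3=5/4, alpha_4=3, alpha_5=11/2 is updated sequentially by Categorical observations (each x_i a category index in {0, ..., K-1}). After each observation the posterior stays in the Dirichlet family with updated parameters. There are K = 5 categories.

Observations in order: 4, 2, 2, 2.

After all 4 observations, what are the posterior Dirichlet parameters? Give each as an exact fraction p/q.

alpha_1=7/2, alpha_2=6/5, alpha_3=17/4, alpha_4=3, alpha_5=13/2

obs 1: x=4 → posterior Dirichlet(7/2, 6/5, 5/4, 3, 13/2)
obs 2: x=2 → posterior Dirichlet(7/2, 6/5, 9/4, 3, 13/2)
obs 3: x=2 → posterior Dirichlet(7/2, 6/5, 13/4, 3, 13/2)
obs 4: x=2 → posterior Dirichlet(7/2, 6/5, 17/4, 3, 13/2)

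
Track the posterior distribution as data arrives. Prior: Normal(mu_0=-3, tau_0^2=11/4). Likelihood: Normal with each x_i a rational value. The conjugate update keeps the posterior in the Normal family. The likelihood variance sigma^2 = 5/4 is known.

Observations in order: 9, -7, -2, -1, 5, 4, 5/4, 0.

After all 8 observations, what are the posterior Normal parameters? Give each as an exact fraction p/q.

obs 1: x=9 → posterior Normal(21/4, 55/64)
obs 2: x=-7 → posterior Normal(7/27, 55/108)
obs 3: x=-2 → posterior Normal(-15/38, 55/152)
obs 4: x=-1 → posterior Normal(-26/49, 55/196)
obs 5: x=5 → posterior Normal(29/60, 11/48)
obs 6: x=4 → posterior Normal(73/71, 55/284)
obs 7: x=5/4 → posterior Normal(347/328, 55/328)
obs 8: x=0 → posterior Normal(347/372, 55/372)

mu_0=347/372, tau_0^2=55/372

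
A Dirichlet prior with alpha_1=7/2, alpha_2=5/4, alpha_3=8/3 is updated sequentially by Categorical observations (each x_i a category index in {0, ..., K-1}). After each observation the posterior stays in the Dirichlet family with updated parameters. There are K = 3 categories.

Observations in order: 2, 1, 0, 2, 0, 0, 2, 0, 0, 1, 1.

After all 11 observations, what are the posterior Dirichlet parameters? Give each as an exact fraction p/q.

obs 1: x=2 → posterior Dirichlet(7/2, 5/4, 11/3)
obs 2: x=1 → posterior Dirichlet(7/2, 9/4, 11/3)
obs 3: x=0 → posterior Dirichlet(9/2, 9/4, 11/3)
obs 4: x=2 → posterior Dirichlet(9/2, 9/4, 14/3)
obs 5: x=0 → posterior Dirichlet(11/2, 9/4, 14/3)
obs 6: x=0 → posterior Dirichlet(13/2, 9/4, 14/3)
obs 7: x=2 → posterior Dirichlet(13/2, 9/4, 17/3)
obs 8: x=0 → posterior Dirichlet(15/2, 9/4, 17/3)
obs 9: x=0 → posterior Dirichlet(17/2, 9/4, 17/3)
obs 10: x=1 → posterior Dirichlet(17/2, 13/4, 17/3)
obs 11: x=1 → posterior Dirichlet(17/2, 17/4, 17/3)

alpha_1=17/2, alpha_2=17/4, alpha_3=17/3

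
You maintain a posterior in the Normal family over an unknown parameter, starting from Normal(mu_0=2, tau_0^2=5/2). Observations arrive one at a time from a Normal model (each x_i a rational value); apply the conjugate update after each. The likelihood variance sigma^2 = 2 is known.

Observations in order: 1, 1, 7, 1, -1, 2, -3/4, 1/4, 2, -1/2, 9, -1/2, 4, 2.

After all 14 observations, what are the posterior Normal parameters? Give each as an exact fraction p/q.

obs 1: x=1 → posterior Normal(13/9, 10/9)
obs 2: x=1 → posterior Normal(9/7, 5/7)
obs 3: x=7 → posterior Normal(53/19, 10/19)
obs 4: x=1 → posterior Normal(29/12, 5/12)
obs 5: x=-1 → posterior Normal(53/29, 10/29)
obs 6: x=2 → posterior Normal(63/34, 5/17)
obs 7: x=-3/4 → posterior Normal(79/52, 10/39)
obs 8: x=1/4 → posterior Normal(11/8, 5/22)
obs 9: x=2 → posterior Normal(141/98, 10/49)
obs 10: x=-1/2 → posterior Normal(34/27, 5/27)
obs 11: x=9 → posterior Normal(113/59, 10/59)
obs 12: x=-1/2 → posterior Normal(221/128, 5/32)
obs 13: x=4 → posterior Normal(87/46, 10/69)
obs 14: x=2 → posterior Normal(281/148, 5/37)

mu_0=281/148, tau_0^2=5/37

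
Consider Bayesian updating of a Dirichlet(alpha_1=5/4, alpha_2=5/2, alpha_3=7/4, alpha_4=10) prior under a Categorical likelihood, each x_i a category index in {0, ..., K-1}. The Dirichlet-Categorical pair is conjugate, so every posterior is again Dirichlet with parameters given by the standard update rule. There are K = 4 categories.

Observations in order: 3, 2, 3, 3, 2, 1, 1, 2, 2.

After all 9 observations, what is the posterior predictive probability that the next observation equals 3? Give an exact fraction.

obs 1: x=3 → posterior Dirichlet(5/4, 5/2, 7/4, 11)
obs 2: x=2 → posterior Dirichlet(5/4, 5/2, 11/4, 11)
obs 3: x=3 → posterior Dirichlet(5/4, 5/2, 11/4, 12)
obs 4: x=3 → posterior Dirichlet(5/4, 5/2, 11/4, 13)
obs 5: x=2 → posterior Dirichlet(5/4, 5/2, 15/4, 13)
obs 6: x=1 → posterior Dirichlet(5/4, 7/2, 15/4, 13)
obs 7: x=1 → posterior Dirichlet(5/4, 9/2, 15/4, 13)
obs 8: x=2 → posterior Dirichlet(5/4, 9/2, 19/4, 13)
obs 9: x=2 → posterior Dirichlet(5/4, 9/2, 23/4, 13)

26/49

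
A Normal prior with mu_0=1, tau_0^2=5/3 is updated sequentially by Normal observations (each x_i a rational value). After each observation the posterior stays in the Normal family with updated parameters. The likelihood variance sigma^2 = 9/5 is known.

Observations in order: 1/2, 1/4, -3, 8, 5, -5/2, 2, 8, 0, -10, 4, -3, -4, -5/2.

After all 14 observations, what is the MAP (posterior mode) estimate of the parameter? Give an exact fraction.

383/1508

obs 1: x=1/2 → posterior Normal(79/104, 45/52)
obs 2: x=1/4 → posterior Normal(183/308, 45/77)
obs 3: x=-3 → posterior Normal(-39/136, 15/34)
obs 4: x=8 → posterior Normal(683/508, 45/127)
obs 5: x=5 → posterior Normal(1183/608, 45/152)
obs 6: x=-5/2 → posterior Normal(311/236, 15/59)
obs 7: x=2 → posterior Normal(1133/808, 45/202)
obs 8: x=8 → posterior Normal(1933/908, 45/227)
obs 9: x=0 → posterior Normal(1933/1008, 5/28)
obs 10: x=-10 → posterior Normal(933/1108, 45/277)
obs 11: x=4 → posterior Normal(1333/1208, 45/302)
obs 12: x=-3 → posterior Normal(1033/1308, 15/109)
obs 13: x=-4 → posterior Normal(633/1408, 45/352)
obs 14: x=-5/2 → posterior Normal(383/1508, 45/377)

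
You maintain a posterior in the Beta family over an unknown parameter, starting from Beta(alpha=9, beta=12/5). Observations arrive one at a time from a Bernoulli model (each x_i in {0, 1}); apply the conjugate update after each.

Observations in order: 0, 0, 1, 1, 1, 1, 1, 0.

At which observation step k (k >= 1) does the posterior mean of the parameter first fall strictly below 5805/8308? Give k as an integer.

k = 2

obs 1: x=0 → posterior Beta(9, 17/5)
obs 2: x=0 → posterior Beta(9, 22/5)
obs 3: x=1 → posterior Beta(10, 22/5)
obs 4: x=1 → posterior Beta(11, 22/5)
obs 5: x=1 → posterior Beta(12, 22/5)
obs 6: x=1 → posterior Beta(13, 22/5)
obs 7: x=1 → posterior Beta(14, 22/5)
obs 8: x=0 → posterior Beta(14, 27/5)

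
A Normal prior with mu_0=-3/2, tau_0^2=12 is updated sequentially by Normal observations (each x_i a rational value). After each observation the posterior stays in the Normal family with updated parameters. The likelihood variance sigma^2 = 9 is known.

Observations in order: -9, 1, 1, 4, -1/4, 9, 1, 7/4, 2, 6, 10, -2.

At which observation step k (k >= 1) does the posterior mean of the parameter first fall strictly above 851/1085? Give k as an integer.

k = 8

obs 1: x=-9 → posterior Normal(-81/14, 36/7)
obs 2: x=1 → posterior Normal(-73/22, 36/11)
obs 3: x=1 → posterior Normal(-13/6, 12/5)
obs 4: x=4 → posterior Normal(-33/38, 36/19)
obs 5: x=-1/4 → posterior Normal(-35/46, 36/23)
obs 6: x=9 → posterior Normal(37/54, 4/3)
obs 7: x=1 → posterior Normal(45/62, 36/31)
obs 8: x=7/4 → posterior Normal(59/70, 36/35)
obs 9: x=2 → posterior Normal(25/26, 12/13)
obs 10: x=6 → posterior Normal(123/86, 36/43)
obs 11: x=10 → posterior Normal(203/94, 36/47)
obs 12: x=-2 → posterior Normal(11/6, 12/17)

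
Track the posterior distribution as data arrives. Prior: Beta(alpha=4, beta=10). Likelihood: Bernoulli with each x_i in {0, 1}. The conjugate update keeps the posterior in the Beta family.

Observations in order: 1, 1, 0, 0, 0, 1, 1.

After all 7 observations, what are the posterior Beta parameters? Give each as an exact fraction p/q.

obs 1: x=1 → posterior Beta(5, 10)
obs 2: x=1 → posterior Beta(6, 10)
obs 3: x=0 → posterior Beta(6, 11)
obs 4: x=0 → posterior Beta(6, 12)
obs 5: x=0 → posterior Beta(6, 13)
obs 6: x=1 → posterior Beta(7, 13)
obs 7: x=1 → posterior Beta(8, 13)

alpha=8, beta=13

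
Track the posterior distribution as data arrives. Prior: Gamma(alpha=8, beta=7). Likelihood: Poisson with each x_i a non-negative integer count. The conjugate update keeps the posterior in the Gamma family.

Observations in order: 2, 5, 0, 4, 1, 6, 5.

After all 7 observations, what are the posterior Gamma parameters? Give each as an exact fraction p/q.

alpha=31, beta=14

obs 1: x=2 → posterior Gamma(10, 8)
obs 2: x=5 → posterior Gamma(15, 9)
obs 3: x=0 → posterior Gamma(15, 10)
obs 4: x=4 → posterior Gamma(19, 11)
obs 5: x=1 → posterior Gamma(20, 12)
obs 6: x=6 → posterior Gamma(26, 13)
obs 7: x=5 → posterior Gamma(31, 14)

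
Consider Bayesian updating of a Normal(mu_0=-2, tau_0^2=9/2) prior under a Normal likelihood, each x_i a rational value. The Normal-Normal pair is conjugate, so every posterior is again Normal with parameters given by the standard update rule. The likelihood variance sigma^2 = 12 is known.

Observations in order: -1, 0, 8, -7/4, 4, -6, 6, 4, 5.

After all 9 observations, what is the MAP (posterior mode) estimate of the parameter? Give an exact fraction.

31/28

obs 1: x=-1 → posterior Normal(-19/11, 36/11)
obs 2: x=0 → posterior Normal(-19/14, 18/7)
obs 3: x=8 → posterior Normal(5/17, 36/17)
obs 4: x=-7/4 → posterior Normal(-1/80, 9/5)
obs 5: x=4 → posterior Normal(47/92, 36/23)
obs 6: x=-6 → posterior Normal(-25/104, 18/13)
obs 7: x=6 → posterior Normal(47/116, 36/29)
obs 8: x=4 → posterior Normal(95/128, 9/8)
obs 9: x=5 → posterior Normal(31/28, 36/35)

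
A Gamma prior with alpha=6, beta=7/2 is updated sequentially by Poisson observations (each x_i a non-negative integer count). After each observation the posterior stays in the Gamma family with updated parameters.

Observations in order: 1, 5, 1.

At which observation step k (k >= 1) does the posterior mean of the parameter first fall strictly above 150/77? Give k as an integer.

k = 2

obs 1: x=1 → posterior Gamma(7, 9/2)
obs 2: x=5 → posterior Gamma(12, 11/2)
obs 3: x=1 → posterior Gamma(13, 13/2)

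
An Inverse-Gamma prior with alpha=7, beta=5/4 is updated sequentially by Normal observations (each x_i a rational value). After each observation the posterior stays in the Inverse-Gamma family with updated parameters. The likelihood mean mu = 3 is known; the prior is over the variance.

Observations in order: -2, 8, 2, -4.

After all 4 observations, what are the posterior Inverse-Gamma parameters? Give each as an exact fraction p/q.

obs 1: x=-2 → posterior Inverse-Gamma(15/2, 55/4)
obs 2: x=8 → posterior Inverse-Gamma(8, 105/4)
obs 3: x=2 → posterior Inverse-Gamma(17/2, 107/4)
obs 4: x=-4 → posterior Inverse-Gamma(9, 205/4)

alpha=9, beta=205/4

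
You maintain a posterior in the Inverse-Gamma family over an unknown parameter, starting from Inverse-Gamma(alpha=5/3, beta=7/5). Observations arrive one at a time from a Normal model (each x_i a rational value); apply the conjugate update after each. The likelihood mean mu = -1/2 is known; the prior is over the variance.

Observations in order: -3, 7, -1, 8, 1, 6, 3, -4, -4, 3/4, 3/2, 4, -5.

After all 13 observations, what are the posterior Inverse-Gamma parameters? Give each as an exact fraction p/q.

obs 1: x=-3 → posterior Inverse-Gamma(13/6, 181/40)
obs 2: x=7 → posterior Inverse-Gamma(8/3, 653/20)
obs 3: x=-1 → posterior Inverse-Gamma(19/6, 1311/40)
obs 4: x=8 → posterior Inverse-Gamma(11/3, 689/10)
obs 5: x=1 → posterior Inverse-Gamma(25/6, 2801/40)
obs 6: x=6 → posterior Inverse-Gamma(14/3, 1823/20)
obs 7: x=3 → posterior Inverse-Gamma(31/6, 3891/40)
obs 8: x=-4 → posterior Inverse-Gamma(17/3, 517/5)
obs 9: x=-4 → posterior Inverse-Gamma(37/6, 4381/40)
obs 10: x=3/4 → posterior Inverse-Gamma(20/3, 17649/160)
obs 11: x=3/2 → posterior Inverse-Gamma(43/6, 17969/160)
obs 12: x=4 → posterior Inverse-Gamma(23/3, 19589/160)
obs 13: x=-5 → posterior Inverse-Gamma(49/6, 21209/160)

alpha=49/6, beta=21209/160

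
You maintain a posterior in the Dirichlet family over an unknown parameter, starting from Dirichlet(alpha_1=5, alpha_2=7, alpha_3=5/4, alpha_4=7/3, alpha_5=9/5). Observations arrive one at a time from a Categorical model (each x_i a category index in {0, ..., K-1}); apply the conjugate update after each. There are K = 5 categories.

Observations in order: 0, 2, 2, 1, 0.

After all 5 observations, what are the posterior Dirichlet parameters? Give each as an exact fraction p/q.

alpha_1=7, alpha_2=8, alpha_3=13/4, alpha_4=7/3, alpha_5=9/5

obs 1: x=0 → posterior Dirichlet(6, 7, 5/4, 7/3, 9/5)
obs 2: x=2 → posterior Dirichlet(6, 7, 9/4, 7/3, 9/5)
obs 3: x=2 → posterior Dirichlet(6, 7, 13/4, 7/3, 9/5)
obs 4: x=1 → posterior Dirichlet(6, 8, 13/4, 7/3, 9/5)
obs 5: x=0 → posterior Dirichlet(7, 8, 13/4, 7/3, 9/5)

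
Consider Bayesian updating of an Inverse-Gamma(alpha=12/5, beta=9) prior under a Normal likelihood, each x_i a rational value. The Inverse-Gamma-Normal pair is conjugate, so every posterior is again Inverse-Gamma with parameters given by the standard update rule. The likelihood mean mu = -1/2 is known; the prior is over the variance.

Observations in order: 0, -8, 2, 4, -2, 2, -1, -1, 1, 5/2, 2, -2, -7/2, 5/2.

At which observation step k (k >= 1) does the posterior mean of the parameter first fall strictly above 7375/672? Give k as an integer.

k = 2

obs 1: x=0 → posterior Inverse-Gamma(29/10, 73/8)
obs 2: x=-8 → posterior Inverse-Gamma(17/5, 149/4)
obs 3: x=2 → posterior Inverse-Gamma(39/10, 323/8)
obs 4: x=4 → posterior Inverse-Gamma(22/5, 101/2)
obs 5: x=-2 → posterior Inverse-Gamma(49/10, 413/8)
obs 6: x=2 → posterior Inverse-Gamma(27/5, 219/4)
obs 7: x=-1 → posterior Inverse-Gamma(59/10, 439/8)
obs 8: x=-1 → posterior Inverse-Gamma(32/5, 55)
obs 9: x=1 → posterior Inverse-Gamma(69/10, 449/8)
obs 10: x=5/2 → posterior Inverse-Gamma(37/5, 485/8)
obs 11: x=2 → posterior Inverse-Gamma(79/10, 255/4)
obs 12: x=-2 → posterior Inverse-Gamma(42/5, 519/8)
obs 13: x=-7/2 → posterior Inverse-Gamma(89/10, 555/8)
obs 14: x=5/2 → posterior Inverse-Gamma(47/5, 591/8)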